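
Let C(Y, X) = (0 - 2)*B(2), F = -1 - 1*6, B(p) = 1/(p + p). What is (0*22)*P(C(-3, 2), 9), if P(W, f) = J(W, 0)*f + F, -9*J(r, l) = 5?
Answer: 0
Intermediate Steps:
J(r, l) = -5/9 (J(r, l) = -1/9*5 = -5/9)
B(p) = 1/(2*p)
F = -7 (F = -1 - 6 = -7)
C(Y, X) = -1/2 (C(Y, X) = (0 - 2)*((1/2)/2) = -1/2)
P(W, f) = -7 - 5*f/9 (P(W, f) = -5*f/9 - 7 = -7 - 5*f/9)
(0*22)*P(C(-3, 2), 9) = (0*22)*(-7 - 5/9*9) = 0*(-7 - 5) = 0*(-12) = 0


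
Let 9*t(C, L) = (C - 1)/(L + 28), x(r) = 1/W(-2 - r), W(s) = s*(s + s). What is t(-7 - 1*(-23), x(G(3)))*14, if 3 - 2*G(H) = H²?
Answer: 140/171 ≈ 0.81871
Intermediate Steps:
G(H) = 3/2 - H²/2
W(s) = 2*s² (W(s) = s*(2*s) = 2*s²)
x(r) = 1/(2*(-2 - r)²)
t(C, L) = (-1 + C)/(9*(28 + L)) (t(C, L) = ((C - 1)/(L + 28))/9 = ((-1 + C)/(28 + L))/9 = (-1 + C)/(9*(28 + L)))
t(-7 - 1*(-23), x(G(3)))*14 = ((-1 + (-7 - 1*(-23)))/(9*(28 + 1/(2*(2 + (3/2 - ½*3²))²))))*14 = ((-1 + (-7 + 23))/(9*(28 + 1/(2*(2 + (3/2 - ½*9))²))))*14 = ((-1 + 16)/(9*(28 + 1/(2*(2 + (3/2 - 9/2))²))))*14 = ((⅑)*15/(28 + 1/(2*(2 - 3)²)))*14 = ((⅑)*15/(28 + (½)/(-1)²))*14 = ((⅑)*15/(28 + (½)*1))*14 = ((⅑)*15/(28 + ½))*14 = ((⅑)*15/(57/2))*14 = ((⅑)*(2/57)*15)*14 = (10/171)*14 = 140/171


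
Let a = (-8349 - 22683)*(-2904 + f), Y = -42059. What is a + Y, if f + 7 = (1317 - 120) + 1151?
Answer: 17428957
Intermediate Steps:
f = 2341 (f = -7 + ((1317 - 120) + 1151) = -7 + (1197 + 1151) = -7 + 2348 = 2341)
a = 17471016 (a = (-8349 - 22683)*(-2904 + 2341) = -31032*(-563) = 17471016)
a + Y = 17471016 - 42059 = 17428957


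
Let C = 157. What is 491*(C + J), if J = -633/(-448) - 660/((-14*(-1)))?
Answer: 24475859/448 ≈ 54634.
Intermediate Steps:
J = -20487/448 (J = -633*(-1/448) - 660/14 = 633/448 - 660*1/14 = 633/448 - 330/7 = -20487/448 ≈ -45.730)
491*(C + J) = 491*(157 - 20487/448) = 491*(49849/448) = 24475859/448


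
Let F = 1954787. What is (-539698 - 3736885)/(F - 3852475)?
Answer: 4276583/1897688 ≈ 2.2536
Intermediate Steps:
(-539698 - 3736885)/(F - 3852475) = (-539698 - 3736885)/(1954787 - 3852475) = -4276583/(-1897688) = -4276583*(-1/1897688) = 4276583/1897688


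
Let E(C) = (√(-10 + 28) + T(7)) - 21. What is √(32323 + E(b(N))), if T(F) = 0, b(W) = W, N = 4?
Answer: √(32302 + 3*√2) ≈ 179.74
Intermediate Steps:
E(C) = -21 + 3*√2 (E(C) = (√(-10 + 28) + 0) - 21 = (√18 + 0) - 21 = (3*√2 + 0) - 21 = 3*√2 - 21 = -21 + 3*√2)
√(32323 + E(b(N))) = √(32323 + (-21 + 3*√2)) = √(32302 + 3*√2)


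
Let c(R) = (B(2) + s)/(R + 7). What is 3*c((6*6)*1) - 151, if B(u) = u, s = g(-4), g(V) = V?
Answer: -6499/43 ≈ -151.14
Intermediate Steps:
s = -4
c(R) = -2/(7 + R) (c(R) = (2 - 4)/(R + 7) = -2/(7 + R))
3*c((6*6)*1) - 151 = 3*(-2/(7 + (6*6)*1)) - 151 = 3*(-2/(7 + 36*1)) - 151 = 3*(-2/(7 + 36)) - 151 = 3*(-2/43) - 151 = -6/43 - 151 = -6499/43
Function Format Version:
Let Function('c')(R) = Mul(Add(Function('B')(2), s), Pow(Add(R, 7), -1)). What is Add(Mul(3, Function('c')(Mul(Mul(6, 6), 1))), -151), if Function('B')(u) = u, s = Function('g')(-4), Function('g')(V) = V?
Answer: Rational(-6499, 43) ≈ -151.14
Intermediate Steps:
s = -4
Function('c')(R) = Mul(-2, Pow(Add(7, R), -1)) (Function('c')(R) = Mul(Add(2, -4), Pow(Add(R, 7), -1)) = Mul(-2, Pow(Add(7, R), -1)))
Add(Mul(3, Function('c')(Mul(Mul(6, 6), 1))), -151) = Add(Mul(3, Mul(-2, Pow(Add(7, Mul(Mul(6, 6), 1)), -1))), -151) = Add(Mul(3, Mul(-2, Pow(Add(7, Mul(36, 1)), -1))), -151) = Add(Mul(3, Mul(-2, Pow(Add(7, 36), -1))), -151) = Add(Mul(3, Mul(-2, Pow(43, -1))), -151) = Add(Mul(3, Mul(-2, Rational(1, 43))), -151) = Add(Mul(3, Rational(-2, 43)), -151) = Add(Rational(-6, 43), -151) = Rational(-6499, 43)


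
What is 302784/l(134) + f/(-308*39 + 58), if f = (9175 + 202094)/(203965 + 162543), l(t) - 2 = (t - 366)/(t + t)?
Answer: 1169474731495227/4381236632 ≈ 2.6693e+5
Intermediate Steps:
l(t) = 2 + (-366 + t)/(2*t) (l(t) = 2 + (t - 366)/(t + t) = 2 + (-366 + t)/((2*t)) = 2 + (-366 + t)*(1/(2*t)) = 2 + (-366 + t)/(2*t))
f = 211269/366508 ≈ 0.57644
302784/l(134) + f/(-308*39 + 58) = 302784/(5/2 - 183/134) + 211269/(366508*(-308*39 + 58)) = 302784/(5/2 - 183*1/134) + 211269/(366508*(-12012 + 58)) = 302784/(5/2 - 183/134) + (211269/366508)/(-11954) = 302784/(76/67) + (211269/366508)*(-1/11954) = 302784*(67/76) - 211269/4381236632 = 266928 - 211269/4381236632 = 1169474731495227/4381236632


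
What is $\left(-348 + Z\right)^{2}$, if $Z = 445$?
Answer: $9409$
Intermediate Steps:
$\left(-348 + Z\right)^{2} = \left(-348 + 445\right)^{2} = 97^{2} = 9409$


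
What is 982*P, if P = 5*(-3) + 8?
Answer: -6874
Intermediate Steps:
P = -7 (P = -15 + 8 = -7)
982*P = 982*(-7) = -6874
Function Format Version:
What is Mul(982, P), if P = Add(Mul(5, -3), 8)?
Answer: -6874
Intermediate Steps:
P = -7 (P = Add(-15, 8) = -7)
Mul(982, P) = Mul(982, -7) = -6874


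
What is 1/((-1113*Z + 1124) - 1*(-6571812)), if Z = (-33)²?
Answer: 1/5360879 ≈ 1.8654e-7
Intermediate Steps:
Z = 1089
1/((-1113*Z + 1124) - 1*(-6571812)) = 1/((-1113*1089 + 1124) - 1*(-6571812)) = 1/((-1212057 + 1124) + 6571812) = 1/(-1210933 + 6571812) = 1/5360879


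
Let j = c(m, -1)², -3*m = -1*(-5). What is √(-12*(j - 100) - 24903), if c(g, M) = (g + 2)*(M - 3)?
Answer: I*√213519/3 ≈ 154.03*I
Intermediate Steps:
m = -5/3 (m = -(-1)*(-5)/3 = -⅓*5 = -5/3 ≈ -1.6667)
c(g, M) = (-3 + M)*(2 + g) (c(g, M) = (2 + g)*(-3 + M) = (-3 + M)*(2 + g))
j = 16/9 (j = (-6 - 3*(-5/3) + 2*(-1) - 1*(-5/3))² = (-6 + 5 - 2 + 5/3)² = (-4/3)² = 16/9 ≈ 1.7778)
√(-12*(j - 100) - 24903) = √(-12*(16/9 - 100) - 24903) = √(-12*(-884/9) - 24903) = √(3536/3 - 24903) = √(-71173/3) = I*√213519/3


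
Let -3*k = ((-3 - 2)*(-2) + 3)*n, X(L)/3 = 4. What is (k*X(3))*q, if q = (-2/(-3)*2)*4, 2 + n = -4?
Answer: 1664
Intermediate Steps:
n = -6 (n = -2 - 4 = -6)
X(L) = 12 (X(L) = 3*4 = 12)
q = 16/3 (q = (-2*(-⅓)*2)*4 = ((⅔)*2)*4 = (4/3)*4 = 16/3 ≈ 5.3333)
k = 26 (k = -((-3 - 2)*(-2) + 3)*(-6)/3 = -(-5*(-2) + 3)*(-6)/3 = -(10 + 3)*(-6)/3 = -13*(-6)/3 = -⅓*(-78) = 26)
(k*X(3))*q = (26*12)*(16/3) = 312*(16/3) = 1664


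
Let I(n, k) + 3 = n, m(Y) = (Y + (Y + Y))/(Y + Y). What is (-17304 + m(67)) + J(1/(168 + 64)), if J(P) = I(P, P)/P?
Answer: -35995/2 ≈ -17998.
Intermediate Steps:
m(Y) = 3/2 (m(Y) = (Y + 2*Y)/((2*Y)) = (3*Y)*(1/(2*Y)) = 3/2)
I(n, k) = -3 + n
J(P) = (-3 + P)/P
(-17304 + m(67)) + J(1/(168 + 64)) = (-17304 + 3/2) + (-3 + 1/(168 + 64))/(1/(168 + 64)) = -34605/2 + (-3 + 1/232)/(1/232) = -34605/2 + 232*(-695/232) = -34605/2 - 695 = -35995/2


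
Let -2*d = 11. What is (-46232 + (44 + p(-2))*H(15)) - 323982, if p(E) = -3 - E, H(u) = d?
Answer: -740901/2 ≈ -3.7045e+5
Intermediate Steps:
d = -11/2 (d = -½*11 = -11/2 ≈ -5.5000)
H(u) = -11/2
(-46232 + (44 + p(-2))*H(15)) - 323982 = (-46232 + (44 + (-3 - 1*(-2)))*(-11/2)) - 323982 = (-46232 + (44 + (-3 + 2))*(-11/2)) - 323982 = (-46232 + (44 - 1)*(-11/2)) - 323982 = (-46232 + 43*(-11/2)) - 323982 = (-46232 - 473/2) - 323982 = -92937/2 - 323982 = -740901/2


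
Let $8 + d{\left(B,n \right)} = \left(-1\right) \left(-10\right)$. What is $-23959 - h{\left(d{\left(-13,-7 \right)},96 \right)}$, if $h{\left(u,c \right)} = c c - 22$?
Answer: $-33153$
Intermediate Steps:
$d{\left(B,n \right)} = 2$ ($d{\left(B,n \right)} = -8 - -10 = -8 + 10 = 2$)
$h{\left(u,c \right)} = -22 + c^{2}$ ($h{\left(u,c \right)} = c^{2} - 22 = -22 + c^{2}$)
$-23959 - h{\left(d{\left(-13,-7 \right)},96 \right)} = -23959 - \left(-22 + 96^{2}\right) = -23959 - \left(-22 + 9216\right) = -23959 - 9194 = -33153$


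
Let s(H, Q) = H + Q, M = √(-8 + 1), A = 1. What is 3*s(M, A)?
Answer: 3 + 3*I*√7 ≈ 3.0 + 7.9373*I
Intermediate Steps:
M = I*√7 (M = √(-7) = I*√7 ≈ 2.6458*I)
3*s(M, A) = 3*(I*√7 + 1) = 3*(1 + I*√7) = 3 + 3*I*√7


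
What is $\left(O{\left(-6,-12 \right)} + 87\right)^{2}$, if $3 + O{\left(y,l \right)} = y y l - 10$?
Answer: $128164$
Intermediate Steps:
$O{\left(y,l \right)} = -13 + l y^{2}$ ($O{\left(y,l \right)} = -3 + \left(y y l - 10\right) = -3 + \left(y^{2} l - 10\right) = -3 + \left(l y^{2} - 10\right) = -3 + \left(-10 + l y^{2}\right) = -13 + l y^{2}$)
$\left(O{\left(-6,-12 \right)} + 87\right)^{2} = \left(\left(-13 - 12 \left(-6\right)^{2}\right) + 87\right)^{2} = \left(\left(-13 - 432\right) + 87\right)^{2} = \left(-445 + 87\right)^{2} = \left(-358\right)^{2} = 128164$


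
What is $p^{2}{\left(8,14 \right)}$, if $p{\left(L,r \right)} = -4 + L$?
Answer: $16$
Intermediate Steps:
$p^{2}{\left(8,14 \right)} = \left(-4 + 8\right)^{2} = 4^{2} = 16$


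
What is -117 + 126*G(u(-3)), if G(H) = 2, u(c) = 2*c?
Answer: 135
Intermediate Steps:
-117 + 126*G(u(-3)) = -117 + 126*2 = -117 + 252 = 135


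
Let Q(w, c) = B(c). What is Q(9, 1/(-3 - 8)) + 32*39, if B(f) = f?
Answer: 13727/11 ≈ 1247.9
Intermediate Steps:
Q(w, c) = c
Q(9, 1/(-3 - 8)) + 32*39 = 1/(-3 - 8) + 32*39 = 1/(-11) + 1248 = -1/11 + 1248 = 13727/11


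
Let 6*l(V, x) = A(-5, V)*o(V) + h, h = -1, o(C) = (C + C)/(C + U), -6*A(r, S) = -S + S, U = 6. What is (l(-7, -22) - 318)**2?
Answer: 3644281/36 ≈ 1.0123e+5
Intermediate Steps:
A(r, S) = 0 (A(r, S) = -(-S + S)/6 = -1/6*0 = 0)
o(C) = 2*C/(6 + C) (o(C) = (C + C)/(C + 6) = (2*C)/(6 + C) = 2*C/(6 + C))
l(V, x) = -1/6 (l(V, x) = (0*(2*V/(6 + V)) - 1)/6 = (0 - 1)/6 = (1/6)*(-1) = -1/6)
(l(-7, -22) - 318)**2 = (-1/6 - 318)**2 = (-1909/6)**2 = 3644281/36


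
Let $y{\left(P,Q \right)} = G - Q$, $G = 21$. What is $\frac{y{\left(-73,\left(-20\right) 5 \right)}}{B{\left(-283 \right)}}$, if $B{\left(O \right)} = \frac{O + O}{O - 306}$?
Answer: $\frac{71269}{566} \approx 125.92$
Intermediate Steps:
$B{\left(O \right)} = \frac{2 O}{-306 + O}$
$y{\left(P,Q \right)} = 21 - Q$
$\frac{y{\left(-73,\left(-20\right) 5 \right)}}{B{\left(-283 \right)}} = \frac{21 - \left(-20\right) 5}{2 \left(-283\right) \frac{1}{-306 - 283}} = \frac{21 - -100}{2 \left(-283\right) \frac{1}{-589}} = \frac{21 + 100}{2 \left(-283\right) \left(- \frac{1}{589}\right)} = \frac{121}{\frac{566}{589}} = 121 \cdot \frac{589}{566} = \frac{71269}{566}$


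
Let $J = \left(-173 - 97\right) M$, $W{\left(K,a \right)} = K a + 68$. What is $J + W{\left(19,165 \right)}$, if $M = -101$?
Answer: $30473$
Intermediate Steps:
$W{\left(K,a \right)} = 68 + K a$
$J = 27270$ ($J = \left(-173 - 97\right) \left(-101\right) = \left(-270\right) \left(-101\right) = 27270$)
$J + W{\left(19,165 \right)} = 27270 + \left(68 + 19 \cdot 165\right) = 27270 + \left(68 + 3135\right) = 27270 + 3203 = 30473$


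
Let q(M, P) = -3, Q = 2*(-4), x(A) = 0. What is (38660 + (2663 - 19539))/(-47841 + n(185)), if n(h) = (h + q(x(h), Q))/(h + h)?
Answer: -2015020/4425247 ≈ -0.45535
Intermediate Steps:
Q = -8
n(h) = (-3 + h)/(2*h) (n(h) = (h - 3)/(h + h) = (-3 + h)/((2*h)) = (-3 + h)*(1/(2*h)) = (-3 + h)/(2*h))
(38660 + (2663 - 19539))/(-47841 + n(185)) = (38660 + (2663 - 19539))/(-47841 + (1/2)*(-3 + 185)/185) = (38660 - 16876)/(-47841 + (1/2)*(1/185)*182) = 21784/(-47841 + 91/185) = 21784/(-8850494/185) = 21784*(-185/8850494) = -2015020/4425247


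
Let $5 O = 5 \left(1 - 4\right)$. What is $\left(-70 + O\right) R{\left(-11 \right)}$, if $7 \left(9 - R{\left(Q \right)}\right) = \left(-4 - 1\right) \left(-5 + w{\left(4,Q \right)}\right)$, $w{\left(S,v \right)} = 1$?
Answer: $- \frac{3139}{7} \approx -448.43$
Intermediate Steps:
$O = -3$ ($O = \frac{5 \left(1 - 4\right)}{5} = \frac{5 \left(-3\right)}{5} = \frac{1}{5} \left(-15\right) = -3$)
$R{\left(Q \right)} = \frac{43}{7}$ ($R{\left(Q \right)} = 9 - \frac{\left(-4 - 1\right) \left(-5 + 1\right)}{7} = 9 - \frac{\left(-5\right) \left(-4\right)}{7} = 9 - \frac{20}{7} = \frac{43}{7}$)
$\left(-70 + O\right) R{\left(-11 \right)} = \left(-70 - 3\right) \frac{43}{7} = \left(-73\right) \frac{43}{7} = - \frac{3139}{7}$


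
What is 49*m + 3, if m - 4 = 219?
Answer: 10930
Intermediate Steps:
m = 223 (m = 4 + 219 = 223)
49*m + 3 = 49*223 + 3 = 10927 + 3 = 10930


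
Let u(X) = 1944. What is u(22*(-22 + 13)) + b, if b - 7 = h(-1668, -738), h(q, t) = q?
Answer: 283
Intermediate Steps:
b = -1661 (b = 7 - 1668 = -1661)
u(22*(-22 + 13)) + b = 1944 - 1661 = 283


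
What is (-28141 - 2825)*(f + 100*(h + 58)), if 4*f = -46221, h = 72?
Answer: -89476257/2 ≈ -4.4738e+7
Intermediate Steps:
f = -46221/4 (f = (¼)*(-46221) = -46221/4 ≈ -11555.)
(-28141 - 2825)*(f + 100*(h + 58)) = (-28141 - 2825)*(-46221/4 + 100*(72 + 58)) = -30966*(-46221/4 + 100*130) = -30966*(-46221/4 + 13000) = -30966*5779/4 = -89476257/2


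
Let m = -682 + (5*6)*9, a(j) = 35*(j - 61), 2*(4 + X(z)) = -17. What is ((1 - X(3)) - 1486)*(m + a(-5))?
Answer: 4008145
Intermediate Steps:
X(z) = -25/2 (X(z) = -4 + (½)*(-17) = -4 - 17/2 = -25/2)
a(j) = -2135 + 35*j (a(j) = 35*(-61 + j) = -2135 + 35*j)
m = -412 (m = -682 + 30*9 = -682 + 270 = -412)
((1 - X(3)) - 1486)*(m + a(-5)) = ((1 - 1*(-25/2)) - 1486)*(-412 + (-2135 + 35*(-5))) = ((1 + 25/2) - 1486)*(-412 + (-2135 - 175)) = (27/2 - 1486)*(-412 - 2310) = -2945/2*(-2722) = 4008145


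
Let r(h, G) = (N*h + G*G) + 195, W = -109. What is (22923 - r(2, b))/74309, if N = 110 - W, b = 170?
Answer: -6610/74309 ≈ -0.088953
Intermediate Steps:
N = 219 (N = 110 - 1*(-109) = 110 + 109 = 219)
r(h, G) = 195 + G² + 219*h (r(h, G) = (219*h + G*G) + 195 = (219*h + G²) + 195 = (G² + 219*h) + 195 = 195 + G² + 219*h)
(22923 - r(2, b))/74309 = (22923 - (195 + 170² + 219*2))/74309 = (22923 - (195 + 28900 + 438))*(1/74309) = (22923 - 1*29533)*(1/74309) = (22923 - 29533)*(1/74309) = -6610*1/74309 = -6610/74309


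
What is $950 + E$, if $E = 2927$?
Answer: $3877$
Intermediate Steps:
$950 + E = 950 + 2927 = 3877$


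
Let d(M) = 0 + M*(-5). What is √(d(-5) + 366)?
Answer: √391 ≈ 19.774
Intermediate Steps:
d(M) = -5*M (d(M) = 0 - 5*M = -5*M)
√(d(-5) + 366) = √(-5*(-5) + 366) = √(25 + 366) = √391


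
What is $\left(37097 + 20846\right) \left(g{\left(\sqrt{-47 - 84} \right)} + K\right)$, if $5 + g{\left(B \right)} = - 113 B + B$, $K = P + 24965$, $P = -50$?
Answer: $1443360130 - 6489616 i \sqrt{131} \approx 1.4434 \cdot 10^{9} - 7.4277 \cdot 10^{7} i$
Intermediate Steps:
$K = 24915$ ($K = -50 + 24965 = 24915$)
$g{\left(B \right)} = -5 - 112 B$ ($g{\left(B \right)} = -5 + \left(- 113 B + B\right) = -5 - 112 B$)
$\left(37097 + 20846\right) \left(g{\left(\sqrt{-47 - 84} \right)} + K\right) = \left(37097 + 20846\right) \left(\left(-5 - 112 \sqrt{-47 - 84}\right) + 24915\right) = 57943 \left(\left(-5 - 112 \sqrt{-131}\right) + 24915\right) = 57943 \left(\left(-5 - 112 i \sqrt{131}\right) + 24915\right) = 57943 \left(24910 - 112 i \sqrt{131}\right) = 1443360130 - 6489616 i \sqrt{131}$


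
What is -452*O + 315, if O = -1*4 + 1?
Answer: 1671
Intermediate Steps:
O = -3 (O = -4 + 1 = -3)
-452*O + 315 = -452*(-3) + 315 = 1356 + 315 = 1671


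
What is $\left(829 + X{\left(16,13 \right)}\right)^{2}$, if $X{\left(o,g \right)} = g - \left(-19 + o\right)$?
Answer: $714025$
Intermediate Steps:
$X{\left(o,g \right)} = 19 + g - o$
$\left(829 + X{\left(16,13 \right)}\right)^{2} = \left(829 + \left(19 + 13 - 16\right)\right)^{2} = \left(829 + 16\right)^{2} = 845^{2} = 714025$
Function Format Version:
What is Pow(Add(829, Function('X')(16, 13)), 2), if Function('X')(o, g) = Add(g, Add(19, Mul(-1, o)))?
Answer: 714025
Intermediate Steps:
Function('X')(o, g) = Add(19, g, Mul(-1, o))
Pow(Add(829, Function('X')(16, 13)), 2) = Pow(Add(829, Add(19, 13, Mul(-1, 16))), 2) = Pow(Add(829, Add(19, 13, -16)), 2) = Pow(Add(829, 16), 2) = Pow(845, 2) = 714025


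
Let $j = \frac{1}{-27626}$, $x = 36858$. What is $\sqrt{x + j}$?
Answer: $\frac{\sqrt{28129873569982}}{27626} \approx 191.98$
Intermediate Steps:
$j = - \frac{1}{27626} \approx -3.6198 \cdot 10^{-5}$
$\sqrt{x + j} = \sqrt{36858 - \frac{1}{27626}} = \sqrt{\frac{1018239107}{27626}} = \frac{\sqrt{28129873569982}}{27626}$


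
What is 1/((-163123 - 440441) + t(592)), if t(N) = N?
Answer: -1/602972 ≈ -1.6585e-6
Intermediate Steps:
1/((-163123 - 440441) + t(592)) = 1/((-163123 - 440441) + 592) = 1/(-603564 + 592) = 1/(-602972) = -1/602972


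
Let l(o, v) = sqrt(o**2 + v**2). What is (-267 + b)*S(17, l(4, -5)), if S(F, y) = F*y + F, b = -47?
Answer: -5338 - 5338*sqrt(41) ≈ -39518.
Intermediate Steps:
S(F, y) = F + F*y
(-267 + b)*S(17, l(4, -5)) = (-267 - 47)*(17*(1 + sqrt(4**2 + (-5)**2))) = -5338*(1 + sqrt(16 + 25)) = -5338*(1 + sqrt(41)) = -314*(17 + 17*sqrt(41)) = -5338 - 5338*sqrt(41)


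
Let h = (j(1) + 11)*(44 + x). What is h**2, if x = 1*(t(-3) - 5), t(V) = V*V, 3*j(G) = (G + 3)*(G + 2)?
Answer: 518400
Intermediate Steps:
j(G) = (2 + G)*(3 + G)/3 (j(G) = ((G + 3)*(G + 2))/3 = ((3 + G)*(2 + G))/3 = ((2 + G)*(3 + G))/3 = (2 + G)*(3 + G)/3)
t(V) = V**2
x = 4 (x = 1*((-3)**2 - 5) = 1*(9 - 5) = 1*4 = 4)
h = 720 (h = ((2 + (1/3)*1**2 + (5/3)*1) + 11)*(44 + 4) = ((2 + (1/3)*1 + 5/3) + 11)*48 = ((2 + 1/3 + 5/3) + 11)*48 = (4 + 11)*48 = 15*48 = 720)
h**2 = 720**2 = 518400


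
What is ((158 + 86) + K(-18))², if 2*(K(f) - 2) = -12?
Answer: 57600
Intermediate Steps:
K(f) = -4 (K(f) = 2 + (½)*(-12) = 2 - 6 = -4)
((158 + 86) + K(-18))² = ((158 + 86) - 4)² = (244 - 4)² = 240² = 57600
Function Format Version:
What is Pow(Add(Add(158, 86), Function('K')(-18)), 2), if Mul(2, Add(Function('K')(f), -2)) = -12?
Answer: 57600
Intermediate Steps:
Function('K')(f) = -4 (Function('K')(f) = Add(2, Mul(Rational(1, 2), -12)) = Add(2, -6) = -4)
Pow(Add(Add(158, 86), Function('K')(-18)), 2) = Pow(Add(Add(158, 86), -4), 2) = Pow(Add(244, -4), 2) = Pow(240, 2) = 57600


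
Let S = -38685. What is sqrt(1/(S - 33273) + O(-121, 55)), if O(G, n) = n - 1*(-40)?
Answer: sqrt(491905535622)/71958 ≈ 9.7468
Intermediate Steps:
O(G, n) = 40 + n (O(G, n) = n + 40 = 40 + n)
sqrt(1/(S - 33273) + O(-121, 55)) = sqrt(1/(-38685 - 33273) + (40 + 55)) = sqrt(1/(-71958) + 95) = sqrt(-1/71958 + 95) = sqrt(6836009/71958) = sqrt(491905535622)/71958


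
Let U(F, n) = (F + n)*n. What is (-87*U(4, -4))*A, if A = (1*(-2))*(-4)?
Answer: 0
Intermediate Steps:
U(F, n) = n*(F + n)
A = 8 (A = -2*(-4) = 8)
(-87*U(4, -4))*A = -(-348)*(4 - 4)*8 = -(-348)*0*8 = -87*0*8 = 0*8 = 0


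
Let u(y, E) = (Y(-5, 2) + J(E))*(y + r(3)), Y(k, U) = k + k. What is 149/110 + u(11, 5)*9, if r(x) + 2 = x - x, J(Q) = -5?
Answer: -133501/110 ≈ -1213.6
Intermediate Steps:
Y(k, U) = 2*k
r(x) = -2 (r(x) = -2 + (x - x) = -2 + 0 = -2)
u(y, E) = 30 - 15*y (u(y, E) = (2*(-5) - 5)*(y - 2) = (-10 - 5)*(-2 + y) = -15*(-2 + y) = 30 - 15*y)
149/110 + u(11, 5)*9 = 149/110 + (30 - 15*11)*9 = 149*(1/110) + (30 - 165)*9 = 149/110 - 135*9 = 149/110 - 1215 = -133501/110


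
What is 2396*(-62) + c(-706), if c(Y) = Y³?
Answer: -352044368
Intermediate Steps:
2396*(-62) + c(-706) = 2396*(-62) + (-706)³ = -148552 - 351895816 = -352044368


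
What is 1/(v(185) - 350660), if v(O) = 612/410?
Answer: -205/71884994 ≈ -2.8518e-6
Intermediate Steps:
v(O) = 306/205 (v(O) = 612*(1/410) = 306/205)
1/(v(185) - 350660) = 1/(306/205 - 350660) = 1/(-71884994/205) = -205/71884994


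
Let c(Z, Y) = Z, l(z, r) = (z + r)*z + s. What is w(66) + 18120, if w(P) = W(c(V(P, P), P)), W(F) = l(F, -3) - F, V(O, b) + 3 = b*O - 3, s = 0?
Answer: 18923220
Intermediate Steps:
l(z, r) = z*(r + z) (l(z, r) = (z + r)*z + 0 = (r + z)*z + 0 = z*(r + z) + 0 = z*(r + z))
V(O, b) = -6 + O*b (V(O, b) = -3 + (b*O - 3) = -3 + (O*b - 3) = -3 + (-3 + O*b) = -6 + O*b)
W(F) = -F + F*(-3 + F) (W(F) = F*(-3 + F) - F = -F + F*(-3 + F))
w(P) = (-10 + P²)*(-6 + P²) (w(P) = (-6 + P*P)*(-4 + (-6 + P*P)) = (-6 + P²)*(-4 + (-6 + P²)) = (-6 + P²)*(-10 + P²) = (-10 + P²)*(-6 + P²))
w(66) + 18120 = (60 + 66⁴ - 16*66²) + 18120 = (60 + 18974736 - 16*4356) + 18120 = (60 + 18974736 - 69696) + 18120 = 18905100 + 18120 = 18923220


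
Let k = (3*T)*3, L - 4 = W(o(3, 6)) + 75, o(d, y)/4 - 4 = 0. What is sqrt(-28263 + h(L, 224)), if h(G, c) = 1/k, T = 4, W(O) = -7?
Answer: I*sqrt(1017467)/6 ≈ 168.12*I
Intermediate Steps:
o(d, y) = 16 (o(d, y) = 16 + 4*0 = 16 + 0 = 16)
L = 72 (L = 4 + (-7 + 75) = 4 + 68 = 72)
k = 36 (k = (3*4)*3 = 12*3 = 36)
h(G, c) = 1/36
sqrt(-28263 + h(L, 224)) = sqrt(-28263 + 1/36) = sqrt(-1017467/36) = I*sqrt(1017467)/6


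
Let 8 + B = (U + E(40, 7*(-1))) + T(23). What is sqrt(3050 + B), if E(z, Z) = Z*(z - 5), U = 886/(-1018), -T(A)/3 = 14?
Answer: 2*sqrt(178385667)/509 ≈ 52.480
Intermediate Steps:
T(A) = -42 (T(A) = -3*14 = -42)
U = -443/509 (U = 886*(-1/1018) = -443/509 ≈ -0.87033)
E(z, Z) = Z*(-5 + z)
B = -150598/509 (B = -8 + ((-443/509 + (7*(-1))*(-5 + 40)) - 42) = -8 + ((-443/509 - 7*35) - 42) = -8 + ((-443/509 - 245) - 42) = -8 + (-125148/509 - 42) = -8 - 146526/509 = -150598/509 ≈ -295.87)
sqrt(3050 + B) = sqrt(3050 - 150598/509) = sqrt(1401852/509) = 2*sqrt(178385667)/509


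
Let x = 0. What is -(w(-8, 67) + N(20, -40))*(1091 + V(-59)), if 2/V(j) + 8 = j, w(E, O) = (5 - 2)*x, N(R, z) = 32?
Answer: -2339040/67 ≈ -34911.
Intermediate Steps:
w(E, O) = 0 (w(E, O) = (5 - 2)*0 = 3*0 = 0)
V(j) = 2/(-8 + j)
-(w(-8, 67) + N(20, -40))*(1091 + V(-59)) = -(0 + 32)*(1091 + 2/(-8 - 59)) = -32*(1091 + 2/(-67)) = -32*(1091 + 2*(-1/67)) = -32*(1091 - 2/67) = -32*73095/67 = -1*2339040/67 = -2339040/67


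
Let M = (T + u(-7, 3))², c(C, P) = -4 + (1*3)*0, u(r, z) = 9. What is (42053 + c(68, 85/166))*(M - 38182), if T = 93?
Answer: -1168037122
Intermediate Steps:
c(C, P) = -4 (c(C, P) = -4 + 3*0 = -4 + 0 = -4)
M = 10404 (M = (93 + 9)² = 102² = 10404)
(42053 + c(68, 85/166))*(M - 38182) = (42053 - 4)*(10404 - 38182) = 42049*(-27778) = -1168037122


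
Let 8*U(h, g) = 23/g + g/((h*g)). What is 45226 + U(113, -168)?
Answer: 6868560641/151872 ≈ 45226.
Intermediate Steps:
U(h, g) = 1/(8*h) + 23/(8*g) (U(h, g) = (23/g + g/((h*g)))/8 = (23/g + g/((g*h)))/8 = (23/g + g*(1/(g*h)))/8 = (23/g + 1/h)/8 = (1/h + 23/g)/8 = 1/(8*h) + 23/(8*g))
45226 + U(113, -168) = 45226 + (1/8)*(-168 + 23*113)/(-168*113) = 45226 + (1/8)*(-1/168)*(1/113)*(-168 + 2599) = 45226 + (1/8)*(-1/168)*(1/113)*2431 = 45226 - 2431/151872 = 6868560641/151872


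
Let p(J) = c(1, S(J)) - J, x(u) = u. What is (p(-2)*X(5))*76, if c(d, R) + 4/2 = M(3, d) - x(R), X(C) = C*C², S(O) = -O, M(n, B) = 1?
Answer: -9500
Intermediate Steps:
X(C) = C³
c(d, R) = -1 - R (c(d, R) = -2 + (1 - R) = -1 - R)
p(J) = -1 (p(J) = (-1 - (-1)*J) - J = (-1 + J) - J = -1)
(p(-2)*X(5))*76 = -1*5³*76 = -1*125*76 = -125*76 = -9500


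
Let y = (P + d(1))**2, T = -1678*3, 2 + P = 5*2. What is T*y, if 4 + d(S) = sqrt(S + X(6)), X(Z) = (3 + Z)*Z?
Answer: -357414 - 40272*sqrt(55) ≈ -6.5608e+5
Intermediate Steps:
P = 8 (P = -2 + 5*2 = -2 + 10 = 8)
X(Z) = Z*(3 + Z)
T = -5034
d(S) = -4 + sqrt(54 + S) (d(S) = -4 + sqrt(S + 6*(3 + 6)) = -4 + sqrt(S + 6*9) = -4 + sqrt(S + 54) = -4 + sqrt(54 + S))
y = (4 + sqrt(55))**2 (y = (8 + (-4 + sqrt(54 + 1)))**2 = (8 + (-4 + sqrt(55)))**2 = (4 + sqrt(55))**2 ≈ 130.33)
T*y = -5034*(4 + sqrt(55))**2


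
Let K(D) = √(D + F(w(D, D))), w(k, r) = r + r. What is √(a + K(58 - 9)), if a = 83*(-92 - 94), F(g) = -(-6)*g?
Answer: √(-15438 + 7*√13) ≈ 124.15*I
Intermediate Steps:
w(k, r) = 2*r
F(g) = 6*g
a = -15438 (a = 83*(-186) = -15438)
K(D) = √13*√D (K(D) = √(D + 6*(2*D)) = √(D + 12*D) = √(13*D) = √13*√D)
√(a + K(58 - 9)) = √(-15438 + √13*√(58 - 9)) = √(-15438 + √13*√49) = √(-15438 + √13*7) = √(-15438 + 7*√13)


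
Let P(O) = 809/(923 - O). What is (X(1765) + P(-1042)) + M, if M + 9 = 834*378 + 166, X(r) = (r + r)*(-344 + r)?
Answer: 10476474944/1965 ≈ 5.3315e+6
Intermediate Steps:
X(r) = 2*r*(-344 + r) (X(r) = (2*r)*(-344 + r) = 2*r*(-344 + r))
M = 315409 (M = -9 + (834*378 + 166) = -9 + (315252 + 166) = -9 + 315418 = 315409)
(X(1765) + P(-1042)) + M = (2*1765*(-344 + 1765) - 809/(-923 - 1042)) + 315409 = (2*1765*1421 - 809/(-1965)) + 315409 = (5016130 - 809*(-1/1965)) + 315409 = (5016130 + 809/1965) + 315409 = 9856696259/1965 + 315409 = 10476474944/1965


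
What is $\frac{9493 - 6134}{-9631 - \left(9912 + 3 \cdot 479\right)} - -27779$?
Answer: $\frac{582800061}{20980} \approx 27779.0$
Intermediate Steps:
$\frac{9493 - 6134}{-9631 - \left(9912 + 3 \cdot 479\right)} - -27779 = \frac{3359}{-9631 - 11349} + 27779 = \frac{3359}{-20980} + 27779 = 3359 \left(- \frac{1}{20980}\right) + 27779 = - \frac{3359}{20980} + 27779 = \frac{582800061}{20980}$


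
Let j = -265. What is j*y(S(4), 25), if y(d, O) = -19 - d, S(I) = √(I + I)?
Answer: 5035 + 530*√2 ≈ 5784.5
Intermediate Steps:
S(I) = √2*√I (S(I) = √(2*I) = √2*√I)
j*y(S(4), 25) = -265*(-19 - √2*√4) = -265*(-19 - √2*2) = -265*(-19 - 2*√2) = 5035 + 530*√2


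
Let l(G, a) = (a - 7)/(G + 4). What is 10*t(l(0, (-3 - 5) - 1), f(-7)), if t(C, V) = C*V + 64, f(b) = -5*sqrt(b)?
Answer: 640 + 200*I*sqrt(7) ≈ 640.0 + 529.15*I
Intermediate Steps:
l(G, a) = (-7 + a)/(4 + G)
t(C, V) = 64 + C*V
10*t(l(0, (-3 - 5) - 1), f(-7)) = 10*(64 + ((-7 + ((-3 - 5) - 1))/(4 + 0))*(-5*I*sqrt(7))) = 10*(64 + ((-7 + (-8 - 1))/4)*(-5*I*sqrt(7))) = 10*(64 + ((-7 - 9)/4)*(-5*I*sqrt(7))) = 10*(64 + ((1/4)*(-16))*(-5*I*sqrt(7))) = 10*(64 - (-20)*I*sqrt(7)) = 10*(64 + 20*I*sqrt(7)) = 640 + 200*I*sqrt(7)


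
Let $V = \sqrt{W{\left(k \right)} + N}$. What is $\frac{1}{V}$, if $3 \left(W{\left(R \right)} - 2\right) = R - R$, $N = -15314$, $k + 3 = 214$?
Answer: $- \frac{i \sqrt{957}}{3828} \approx - 0.0080813 i$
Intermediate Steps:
$k = 211$ ($k = -3 + 214 = 211$)
$W{\left(R \right)} = 2$ ($W{\left(R \right)} = 2 + \frac{R - R}{3} = 2 + \frac{1}{3} \cdot 0 = 2 + 0 = 2$)
$V = 4 i \sqrt{957}$ ($V = \sqrt{2 - 15314} = \sqrt{-15312} = 4 i \sqrt{957} \approx 123.74 i$)
$\frac{1}{V} = \frac{1}{4 i \sqrt{957}} = - \frac{i \sqrt{957}}{3828}$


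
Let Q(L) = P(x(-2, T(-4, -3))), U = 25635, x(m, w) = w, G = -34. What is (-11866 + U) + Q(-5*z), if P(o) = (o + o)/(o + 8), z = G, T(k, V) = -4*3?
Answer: 13775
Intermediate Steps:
T(k, V) = -12
z = -34
P(o) = 2*o/(8 + o) (P(o) = (2*o)/(8 + o) = 2*o/(8 + o))
Q(L) = 6 (Q(L) = 2*(-12)/(8 - 12) = 2*(-12)/(-4) = 2*(-12)*(-¼) = 6)
(-11866 + U) + Q(-5*z) = (-11866 + 25635) + 6 = 13769 + 6 = 13775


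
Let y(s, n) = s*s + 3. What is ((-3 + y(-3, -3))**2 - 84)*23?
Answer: -69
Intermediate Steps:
y(s, n) = 3 + s**2 (y(s, n) = s**2 + 3 = 3 + s**2)
((-3 + y(-3, -3))**2 - 84)*23 = ((-3 + (3 + (-3)**2))**2 - 84)*23 = ((-3 + (3 + 9))**2 - 84)*23 = ((-3 + 12)**2 - 84)*23 = (9**2 - 84)*23 = (81 - 84)*23 = -3*23 = -69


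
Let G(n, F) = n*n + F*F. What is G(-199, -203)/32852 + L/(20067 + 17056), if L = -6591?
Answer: 1391691049/609782398 ≈ 2.2823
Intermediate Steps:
G(n, F) = F**2 + n**2 (G(n, F) = n**2 + F**2 = F**2 + n**2)
G(-199, -203)/32852 + L/(20067 + 17056) = ((-203)**2 + (-199)**2)/32852 - 6591/(20067 + 17056) = (41209 + 39601)*(1/32852) - 6591/37123 = 80810*(1/32852) - 6591*1/37123 = 40405/16426 - 6591/37123 = 1391691049/609782398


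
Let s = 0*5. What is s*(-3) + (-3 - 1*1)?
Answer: -4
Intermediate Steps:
s = 0
s*(-3) + (-3 - 1*1) = 0*(-3) + (-3 - 1*1) = 0 + (-3 - 1) = 0 - 4 = -4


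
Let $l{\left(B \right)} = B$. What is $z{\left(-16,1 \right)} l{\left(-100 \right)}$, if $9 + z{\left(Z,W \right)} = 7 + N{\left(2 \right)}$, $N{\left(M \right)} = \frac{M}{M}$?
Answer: $100$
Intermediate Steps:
$N{\left(M \right)} = 1$
$z{\left(Z,W \right)} = -1$ ($z{\left(Z,W \right)} = -9 + \left(7 + 1\right) = -9 + 8 = -1$)
$z{\left(-16,1 \right)} l{\left(-100 \right)} = \left(-1\right) \left(-100\right) = 100$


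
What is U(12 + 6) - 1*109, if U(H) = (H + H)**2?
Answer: 1187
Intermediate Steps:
U(H) = 4*H**2 (U(H) = (2*H)**2 = 4*H**2)
U(12 + 6) - 1*109 = 4*(12 + 6)**2 - 1*109 = 4*18**2 - 109 = 4*324 - 109 = 1296 - 109 = 1187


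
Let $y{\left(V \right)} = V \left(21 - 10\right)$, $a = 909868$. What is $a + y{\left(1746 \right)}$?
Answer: $929074$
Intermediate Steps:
$y{\left(V \right)} = 11 V$ ($y{\left(V \right)} = V 11 = 11 V$)
$a + y{\left(1746 \right)} = 909868 + 11 \cdot 1746 = 909868 + 19206 = 929074$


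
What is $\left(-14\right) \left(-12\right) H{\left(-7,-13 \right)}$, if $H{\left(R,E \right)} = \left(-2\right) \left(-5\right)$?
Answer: $1680$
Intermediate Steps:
$H{\left(R,E \right)} = 10$
$\left(-14\right) \left(-12\right) H{\left(-7,-13 \right)} = \left(-14\right) \left(-12\right) 10 = 168 \cdot 10 = 1680$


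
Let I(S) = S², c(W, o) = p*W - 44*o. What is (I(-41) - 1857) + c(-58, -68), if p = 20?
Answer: 1656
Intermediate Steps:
c(W, o) = -44*o + 20*W (c(W, o) = 20*W - 44*o = -44*o + 20*W)
(I(-41) - 1857) + c(-58, -68) = ((-41)² - 1857) + (-44*(-68) + 20*(-58)) = (1681 - 1857) + (2992 - 1160) = -176 + 1832 = 1656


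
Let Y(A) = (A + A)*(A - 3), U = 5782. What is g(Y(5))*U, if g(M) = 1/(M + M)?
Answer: 2891/20 ≈ 144.55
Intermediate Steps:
Y(A) = 2*A*(-3 + A) (Y(A) = (2*A)*(-3 + A) = 2*A*(-3 + A))
g(M) = 1/(2*M)
g(Y(5))*U = (1/(2*((2*5*(-3 + 5)))))*5782 = (1/(2*((2*5*2))))*5782 = ((½)/20)*5782 = ((½)*(1/20))*5782 = (1/40)*5782 = 2891/20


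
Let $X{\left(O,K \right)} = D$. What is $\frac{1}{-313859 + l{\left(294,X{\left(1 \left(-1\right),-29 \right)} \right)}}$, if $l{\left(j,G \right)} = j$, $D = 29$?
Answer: $- \frac{1}{313565} \approx -3.1891 \cdot 10^{-6}$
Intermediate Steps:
$X{\left(O,K \right)} = 29$
$\frac{1}{-313859 + l{\left(294,X{\left(1 \left(-1\right),-29 \right)} \right)}} = \frac{1}{-313859 + 294} = \frac{1}{-313565} = - \frac{1}{313565}$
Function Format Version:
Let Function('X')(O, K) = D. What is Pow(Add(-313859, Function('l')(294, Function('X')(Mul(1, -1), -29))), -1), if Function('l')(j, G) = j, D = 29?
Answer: Rational(-1, 313565) ≈ -3.1891e-6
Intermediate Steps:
Function('X')(O, K) = 29
Pow(Add(-313859, Function('l')(294, Function('X')(Mul(1, -1), -29))), -1) = Pow(Add(-313859, 294), -1) = Pow(-313565, -1) = Rational(-1, 313565)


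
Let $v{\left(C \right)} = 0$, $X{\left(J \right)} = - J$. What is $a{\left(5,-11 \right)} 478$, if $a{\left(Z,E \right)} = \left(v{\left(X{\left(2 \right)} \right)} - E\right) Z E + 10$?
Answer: $-284410$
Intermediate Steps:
$a{\left(Z,E \right)} = 10 - Z E^{2}$ ($a{\left(Z,E \right)} = \left(0 - E\right) Z E + 10 = - E Z E + 10 = - Z E^{2} + 10 = 10 - Z E^{2}$)
$a{\left(5,-11 \right)} 478 = \left(10 - 5 \left(-11\right)^{2}\right) 478 = \left(10 - 5 \cdot 121\right) 478 = \left(10 - 605\right) 478 = \left(-595\right) 478 = -284410$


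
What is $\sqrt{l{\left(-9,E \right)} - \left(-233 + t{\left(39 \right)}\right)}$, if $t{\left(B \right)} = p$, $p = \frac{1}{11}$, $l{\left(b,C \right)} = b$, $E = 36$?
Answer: $\frac{\sqrt{27093}}{11} \approx 14.964$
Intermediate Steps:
$p = \frac{1}{11} \approx 0.090909$
$t{\left(B \right)} = \frac{1}{11}$
$\sqrt{l{\left(-9,E \right)} - \left(-233 + t{\left(39 \right)}\right)} = \sqrt{-9 + \left(233 - \frac{1}{11}\right)} = \sqrt{-9 + \frac{2562}{11}} = \sqrt{\frac{2463}{11}} = \frac{\sqrt{27093}}{11}$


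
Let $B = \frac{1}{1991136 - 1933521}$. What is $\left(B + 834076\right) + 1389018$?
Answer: $\frac{128083560811}{57615} \approx 2.2231 \cdot 10^{6}$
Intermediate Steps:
$B = \frac{1}{57615} \approx 1.7357 \cdot 10^{-5}$
$\left(B + 834076\right) + 1389018 = \left(\frac{1}{57615} + 834076\right) + 1389018 = \frac{48055288741}{57615} + 1389018 = \frac{128083560811}{57615}$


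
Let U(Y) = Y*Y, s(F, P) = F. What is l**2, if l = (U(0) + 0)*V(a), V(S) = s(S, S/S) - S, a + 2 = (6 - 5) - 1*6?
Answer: 0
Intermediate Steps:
U(Y) = Y**2
a = -7 (a = -2 + ((6 - 5) - 1*6) = -2 + (1 - 6) = -2 - 5 = -7)
V(S) = 0 (V(S) = S - S = 0)
l = 0 (l = (0**2 + 0)*0 = (0 + 0)*0 = 0*0 = 0)
l**2 = 0**2 = 0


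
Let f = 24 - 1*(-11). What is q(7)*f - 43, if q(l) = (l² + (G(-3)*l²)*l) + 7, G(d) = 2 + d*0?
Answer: 25927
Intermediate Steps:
G(d) = 2 (G(d) = 2 + 0 = 2)
f = 35 (f = 24 + 11 = 35)
q(l) = 7 + l² + 2*l³ (q(l) = (l² + (2*l²)*l) + 7 = (l² + 2*l³) + 7 = 7 + l² + 2*l³)
q(7)*f - 43 = (7 + 7² + 2*7³)*35 - 43 = (7 + 49 + 2*343)*35 - 43 = (7 + 49 + 686)*35 - 43 = 742*35 - 43 = 25970 - 43 = 25927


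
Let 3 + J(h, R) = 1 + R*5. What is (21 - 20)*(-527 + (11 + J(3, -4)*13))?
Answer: -802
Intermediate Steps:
J(h, R) = -2 + 5*R (J(h, R) = -3 + (1 + R*5) = -3 + (1 + 5*R) = -2 + 5*R)
(21 - 20)*(-527 + (11 + J(3, -4)*13)) = (21 - 20)*(-527 + (11 + (-2 + 5*(-4))*13)) = 1*(-527 + (11 + (-2 - 20)*13)) = 1*(-527 + (11 - 22*13)) = 1*(-527 + (11 - 286)) = 1*(-527 - 275) = 1*(-802) = -802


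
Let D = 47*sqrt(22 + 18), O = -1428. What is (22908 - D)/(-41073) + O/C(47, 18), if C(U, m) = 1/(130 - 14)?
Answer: -2267894404/13691 + 94*sqrt(10)/41073 ≈ -1.6565e+5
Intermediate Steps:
D = 94*sqrt(10) (D = 47*sqrt(40) = 47*(2*sqrt(10)) = 94*sqrt(10) ≈ 297.25)
C(U, m) = 1/116
(22908 - D)/(-41073) + O/C(47, 18) = (22908 - 94*sqrt(10))/(-41073) - 1428/1/116 = (22908 - 94*sqrt(10))*(-1/41073) - 1428*116 = (-7636/13691 + 94*sqrt(10)/41073) - 165648 = -2267894404/13691 + 94*sqrt(10)/41073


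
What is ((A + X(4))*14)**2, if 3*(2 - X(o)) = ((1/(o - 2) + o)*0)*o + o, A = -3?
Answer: 9604/9 ≈ 1067.1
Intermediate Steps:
X(o) = 2 - o/3 (X(o) = 2 - (((1/(o - 2) + o)*0)*o + o)/3 = 2 - (((1/(-2 + o) + o)*0)*o + o)/3 = 2 - (((o + 1/(-2 + o))*0)*o + o)/3 = 2 - (0*o + o)/3 = 2 - (0 + o)/3 = 2 - o/3)
((A + X(4))*14)**2 = ((-3 + (2 - 1/3*4))*14)**2 = ((-3 + (2 - 4/3))*14)**2 = ((-3 + 2/3)*14)**2 = (-7/3*14)**2 = (-98/3)**2 = 9604/9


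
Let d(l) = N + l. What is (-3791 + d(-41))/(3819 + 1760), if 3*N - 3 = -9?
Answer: -3834/5579 ≈ -0.68722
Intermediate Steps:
N = -2 (N = 1 + (1/3)*(-9) = 1 - 3 = -2)
d(l) = -2 + l
(-3791 + d(-41))/(3819 + 1760) = (-3791 + (-2 - 41))/(3819 + 1760) = (-3791 - 43)/5579 = -3834*1/5579 = -3834/5579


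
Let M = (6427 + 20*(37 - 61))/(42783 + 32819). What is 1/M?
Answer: 75602/5947 ≈ 12.713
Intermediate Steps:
M = 5947/75602 (M = (6427 + 20*(-24))/75602 = (6427 - 480)*(1/75602) = 5947*(1/75602) = 5947/75602 ≈ 0.078662)
1/M = 1/(5947/75602) = 75602/5947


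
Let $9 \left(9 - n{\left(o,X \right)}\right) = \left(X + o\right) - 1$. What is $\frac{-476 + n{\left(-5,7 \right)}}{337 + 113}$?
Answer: $- \frac{2102}{2025} \approx -1.038$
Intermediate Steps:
$n{\left(o,X \right)} = \frac{82}{9} - \frac{X}{9} - \frac{o}{9}$ ($n{\left(o,X \right)} = 9 - \frac{\left(X + o\right) - 1}{9} = 9 - \frac{-1 + X + o}{9} = 9 - \left(- \frac{1}{9} + \frac{X}{9} + \frac{o}{9}\right) = \frac{82}{9} - \frac{X}{9} - \frac{o}{9}$)
$\frac{-476 + n{\left(-5,7 \right)}}{337 + 113} = \frac{-476 - - \frac{80}{9}}{337 + 113} = \frac{-476 + \left(\frac{82}{9} - \frac{7}{9} + \frac{5}{9}\right)}{450} = \left(-476 + \frac{80}{9}\right) \frac{1}{450} = \left(- \frac{4204}{9}\right) \frac{1}{450} = - \frac{2102}{2025}$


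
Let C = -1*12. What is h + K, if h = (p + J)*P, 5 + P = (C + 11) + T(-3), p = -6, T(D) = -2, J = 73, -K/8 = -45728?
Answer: 365288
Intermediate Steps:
K = 365824 (K = -8*(-45728) = 365824)
C = -12
P = -8 (P = -5 + ((-12 + 11) - 2) = -5 + (-1 - 2) = -5 - 3 = -8)
h = -536 (h = (-6 + 73)*(-8) = 67*(-8) = -536)
h + K = -536 + 365824 = 365288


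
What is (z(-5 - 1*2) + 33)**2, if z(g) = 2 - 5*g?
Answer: 4900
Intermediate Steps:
(z(-5 - 1*2) + 33)**2 = ((2 - 5*(-5 - 1*2)) + 33)**2 = ((2 - 5*(-5 - 2)) + 33)**2 = ((2 - 5*(-7)) + 33)**2 = ((2 + 35) + 33)**2 = (37 + 33)**2 = 70**2 = 4900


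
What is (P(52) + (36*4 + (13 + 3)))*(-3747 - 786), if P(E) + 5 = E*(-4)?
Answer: 240249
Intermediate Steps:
P(E) = -5 - 4*E (P(E) = -5 + E*(-4) = -5 - 4*E)
(P(52) + (36*4 + (13 + 3)))*(-3747 - 786) = ((-5 - 4*52) + (36*4 + (13 + 3)))*(-3747 - 786) = ((-5 - 208) + (144 + 16))*(-4533) = (-213 + 160)*(-4533) = -53*(-4533) = 240249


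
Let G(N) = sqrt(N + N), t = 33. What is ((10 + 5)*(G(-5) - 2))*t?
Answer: -990 + 495*I*sqrt(10) ≈ -990.0 + 1565.3*I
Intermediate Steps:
G(N) = sqrt(2)*sqrt(N) (G(N) = sqrt(2*N) = sqrt(2)*sqrt(N))
((10 + 5)*(G(-5) - 2))*t = ((10 + 5)*(sqrt(2)*sqrt(-5) - 2))*33 = (15*(sqrt(2)*(I*sqrt(5)) - 2))*33 = (15*(I*sqrt(10) - 2))*33 = (15*(-2 + I*sqrt(10)))*33 = (-30 + 15*I*sqrt(10))*33 = -990 + 495*I*sqrt(10)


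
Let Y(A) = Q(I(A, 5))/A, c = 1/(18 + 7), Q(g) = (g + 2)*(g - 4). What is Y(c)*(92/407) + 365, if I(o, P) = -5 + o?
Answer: 141591/275 ≈ 514.88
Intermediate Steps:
Q(g) = (-4 + g)*(2 + g) (Q(g) = (2 + g)*(-4 + g) = (-4 + g)*(2 + g))
c = 1/25 ≈ 0.040000
Y(A) = (2 + (-5 + A)² - 2*A)/A (Y(A) = (-8 + (-5 + A)² - 2*(-5 + A))/A = (-8 + (-5 + A)² + (10 - 2*A))/A = (2 + (-5 + A)² - 2*A)/A)
Y(c)*(92/407) + 365 = (-12 + 1/25 + 27/(1/25))*(92/407) + 365 = (-12 + 1/25 + 27*25)*(92*(1/407)) + 365 = (-12 + 1/25 + 675)*(92/407) + 365 = (16576/25)*(92/407) + 365 = 41216/275 + 365 = 141591/275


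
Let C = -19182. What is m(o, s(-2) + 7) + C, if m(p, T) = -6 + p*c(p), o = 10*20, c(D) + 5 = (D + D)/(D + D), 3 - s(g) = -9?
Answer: -19988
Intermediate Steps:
s(g) = 12 (s(g) = 3 - 1*(-9) = 3 + 9 = 12)
c(D) = -4 (c(D) = -5 + (D + D)/(D + D) = -5 + (2*D)/((2*D)) = -5 + (2*D)*(1/(2*D)) = -5 + 1 = -4)
o = 200
m(p, T) = -6 - 4*p (m(p, T) = -6 + p*(-4) = -6 - 4*p)
m(o, s(-2) + 7) + C = (-6 - 4*200) - 19182 = (-6 - 800) - 19182 = -806 - 19182 = -19988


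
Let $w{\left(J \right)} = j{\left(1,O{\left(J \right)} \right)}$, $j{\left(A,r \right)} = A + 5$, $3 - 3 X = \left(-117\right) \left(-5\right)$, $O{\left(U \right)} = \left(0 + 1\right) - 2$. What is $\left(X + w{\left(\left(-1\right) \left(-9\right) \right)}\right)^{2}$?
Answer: $35344$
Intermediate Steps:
$O{\left(U \right)} = -1$ ($O{\left(U \right)} = 1 - 2 = -1$)
$X = -194$ ($X = 1 - \frac{\left(-117\right) \left(-5\right)}{3} = 1 - 195 = -194$)
$j{\left(A,r \right)} = 5 + A$
$w{\left(J \right)} = 6$ ($w{\left(J \right)} = 5 + 1 = 6$)
$\left(X + w{\left(\left(-1\right) \left(-9\right) \right)}\right)^{2} = \left(-194 + 6\right)^{2} = \left(-188\right)^{2} = 35344$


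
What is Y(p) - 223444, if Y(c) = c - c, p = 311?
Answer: -223444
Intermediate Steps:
Y(c) = 0
Y(p) - 223444 = 0 - 223444 = -223444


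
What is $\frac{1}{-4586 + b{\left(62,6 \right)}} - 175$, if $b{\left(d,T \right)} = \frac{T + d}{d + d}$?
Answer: $- \frac{24876106}{142149} \approx -175.0$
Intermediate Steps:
$b{\left(d,T \right)} = \frac{T + d}{2 d}$
$\frac{1}{-4586 + b{\left(62,6 \right)}} - 175 = \frac{1}{-4586 + \frac{6 + 62}{2 \cdot 62}} - 175 = \frac{1}{-4586 + \frac{1}{2} \cdot \frac{1}{62} \cdot 68} - 175 = \frac{1}{-4586 + \frac{17}{31}} - 175 = \frac{1}{- \frac{142149}{31}} - 175 = - \frac{31}{142149} - 175 = - \frac{24876106}{142149}$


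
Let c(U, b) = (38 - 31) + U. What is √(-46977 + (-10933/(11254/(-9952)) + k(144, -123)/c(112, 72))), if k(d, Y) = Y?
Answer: I*√200297768510/2317 ≈ 193.16*I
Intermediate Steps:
c(U, b) = 7 + U
√(-46977 + (-10933/(11254/(-9952)) + k(144, -123)/c(112, 72))) = √(-46977 + (-10933/(11254/(-9952)) - 123/(7 + 112))) = √(-46977 + (-10933/(11254*(-1/9952)) - 123/119)) = √(-46977 + (-10933/(-5627/4976) - 123*1/119)) = √(-46977 + (-10933*(-4976/5627) - 123/119)) = √(-46977 + (54402608/5627 - 123/119)) = √(-46977 + 22398679/2317) = √(-86447030/2317) = I*√200297768510/2317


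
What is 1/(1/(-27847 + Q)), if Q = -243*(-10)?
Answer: -25417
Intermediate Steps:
Q = 2430
1/(1/(-27847 + Q)) = 1/(1/(-27847 + 2430)) = 1/(1/(-25417)) = 1/(-1/25417) = -25417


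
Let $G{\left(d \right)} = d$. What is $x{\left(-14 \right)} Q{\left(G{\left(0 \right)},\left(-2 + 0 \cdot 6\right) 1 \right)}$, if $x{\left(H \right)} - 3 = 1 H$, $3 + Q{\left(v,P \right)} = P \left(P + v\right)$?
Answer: $-11$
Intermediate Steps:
$Q{\left(v,P \right)} = -3 + P \left(P + v\right)$
$x{\left(H \right)} = 3 + H$ ($x{\left(H \right)} = 3 + 1 H = 3 + H$)
$x{\left(-14 \right)} Q{\left(G{\left(0 \right)},\left(-2 + 0 \cdot 6\right) 1 \right)} = \left(3 - 14\right) \left(-3 + \left(\left(-2 + 0 \cdot 6\right) 1\right)^{2} + \left(-2 + 0 \cdot 6\right) 1 \cdot 0\right) = - 11 \left(-3 + \left(\left(-2 + 0\right) 1\right)^{2} + \left(-2 + 0\right) 1 \cdot 0\right) = - 11 \left(-3 + \left(\left(-2\right) 1\right)^{2} + \left(-2\right) 1 \cdot 0\right) = - 11 \left(-3 + \left(-2\right)^{2} - 0\right) = - 11 \left(-3 + 4 + 0\right) = \left(-11\right) 1 = -11$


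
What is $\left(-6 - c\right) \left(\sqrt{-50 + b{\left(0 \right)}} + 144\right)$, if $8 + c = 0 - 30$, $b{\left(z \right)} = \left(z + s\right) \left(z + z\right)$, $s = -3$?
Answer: $4608 + 160 i \sqrt{2} \approx 4608.0 + 226.27 i$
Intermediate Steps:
$b{\left(z \right)} = 2 z \left(-3 + z\right)$ ($b{\left(z \right)} = \left(z - 3\right) \left(z + z\right) = \left(-3 + z\right) 2 z = 2 z \left(-3 + z\right)$)
$c = -38$ ($c = -8 + \left(0 - 30\right) = -8 - 30 = -38$)
$\left(-6 - c\right) \left(\sqrt{-50 + b{\left(0 \right)}} + 144\right) = \left(-6 - -38\right) \left(\sqrt{-50 + 2 \cdot 0 \left(-3 + 0\right)} + 144\right) = \left(-6 + 38\right) \left(\sqrt{-50 + 2 \cdot 0 \left(-3\right)} + 144\right) = 32 \left(\sqrt{-50 + 0} + 144\right) = 32 \left(\sqrt{-50} + 144\right) = 32 \left(5 i \sqrt{2} + 144\right) = 32 \left(144 + 5 i \sqrt{2}\right) = 4608 + 160 i \sqrt{2}$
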